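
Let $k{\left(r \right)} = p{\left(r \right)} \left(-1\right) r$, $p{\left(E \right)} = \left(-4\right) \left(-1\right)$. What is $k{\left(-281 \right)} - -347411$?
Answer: $348535$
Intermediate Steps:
$p{\left(E \right)} = 4$
$k{\left(r \right)} = - 4 r$ ($k{\left(r \right)} = 4 \left(-1\right) r = - 4 r$)
$k{\left(-281 \right)} - -347411 = \left(-4\right) \left(-281\right) - -347411 = 1124 + 347411 = 348535$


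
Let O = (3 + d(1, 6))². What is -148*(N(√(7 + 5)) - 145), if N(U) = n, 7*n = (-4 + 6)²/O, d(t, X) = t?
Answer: 150183/7 ≈ 21455.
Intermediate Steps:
O = 16 (O = (3 + 1)² = 4² = 16)
n = 1/28 (n = ((-4 + 6)²/16)/7 = (2²*(1/16))/7 = (4*(1/16))/7 = (⅐)*(¼) = 1/28 ≈ 0.035714)
N(U) = 1/28
-148*(N(√(7 + 5)) - 145) = -148*(1/28 - 145) = -148*(-4059/28) = 150183/7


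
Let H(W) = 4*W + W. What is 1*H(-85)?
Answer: -425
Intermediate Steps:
H(W) = 5*W
1*H(-85) = 1*(5*(-85)) = 1*(-425) = -425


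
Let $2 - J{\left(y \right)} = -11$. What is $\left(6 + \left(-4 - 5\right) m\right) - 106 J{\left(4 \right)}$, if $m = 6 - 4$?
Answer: $-1390$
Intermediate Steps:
$J{\left(y \right)} = 13$ ($J{\left(y \right)} = 2 - -11 = 2 + 11 = 13$)
$m = 2$ ($m = 6 - 4 = 2$)
$\left(6 + \left(-4 - 5\right) m\right) - 106 J{\left(4 \right)} = \left(6 + \left(-4 - 5\right) 2\right) - 1378 = \left(6 - 18\right) - 1378 = -12 - 1378 = -1390$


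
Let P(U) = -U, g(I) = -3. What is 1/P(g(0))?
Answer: 1/3 ≈ 0.33333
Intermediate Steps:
1/P(g(0)) = 1/(-1*(-3)) = 1/3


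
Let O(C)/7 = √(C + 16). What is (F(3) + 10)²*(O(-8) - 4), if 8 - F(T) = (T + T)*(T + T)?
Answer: -1296 + 4536*√2 ≈ 5118.9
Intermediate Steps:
F(T) = 8 - 4*T² (F(T) = 8 - (T + T)*(T + T) = 8 - 2*T*2*T = 8 - 4*T²)
O(C) = 7*√(16 + C) (O(C) = 7*√(C + 16) = 7*√(16 + C))
(F(3) + 10)²*(O(-8) - 4) = ((8 - 4*3²) + 10)²*(7*√(16 - 8) - 4) = ((8 - 4*9) + 10)²*(7*√8 - 4) = ((8 - 36) + 10)²*(7*(2*√2) - 4) = (-28 + 10)²*(14*√2 - 4) = (-18)²*(-4 + 14*√2) = 324*(-4 + 14*√2) = -1296 + 4536*√2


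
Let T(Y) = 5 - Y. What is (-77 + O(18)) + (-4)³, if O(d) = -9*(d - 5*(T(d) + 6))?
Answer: -618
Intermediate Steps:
O(d) = 495 - 54*d (O(d) = -9*(d - 5*((5 - d) + 6)) = -9*(d - 5*(11 - d)) = -9*(d + (-55 + 5*d)) = -9*(-55 + 6*d) = 495 - 54*d)
(-77 + O(18)) + (-4)³ = (-77 + (495 - 54*18)) + (-4)³ = (-77 + (495 - 972)) - 64 = (-77 - 477) - 64 = -554 - 64 = -618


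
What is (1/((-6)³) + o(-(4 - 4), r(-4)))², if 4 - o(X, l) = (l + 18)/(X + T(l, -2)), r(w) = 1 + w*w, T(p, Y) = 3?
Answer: 2745649/46656 ≈ 58.849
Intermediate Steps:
r(w) = 1 + w²
o(X, l) = 4 - (18 + l)/(3 + X) (o(X, l) = 4 - (l + 18)/(X + 3) = 4 - (18 + l)/(3 + X))
(1/((-6)³) + o(-(4 - 4), r(-4)))² = (1/((-6)³) + (-6 - (1 + (-4)²) + 4*(-(4 - 4)))/(3 - (4 - 4)))² = (1/(-216) + (-6 - (1 + 16) + 4*(-1*0))/(3 - 1*0))² = (-1/216 + (-6 - 1*17 + 4*0)/(3 + 0))² = (-1/216 + (-6 - 17 + 0)/3)² = (-1/216 + (⅓)*(-23))² = (-1/216 - 23/3)² = (-1657/216)² = 2745649/46656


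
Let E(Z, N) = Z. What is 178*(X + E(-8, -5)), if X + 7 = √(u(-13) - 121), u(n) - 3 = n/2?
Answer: -2670 + 89*I*√498 ≈ -2670.0 + 1986.1*I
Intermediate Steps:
u(n) = 3 + n/2
X = -7 + I*√498/2 (X = -7 + √((3 + (½)*(-13)) - 121) = -7 + √((3 - 13/2) - 121) = -7 + √(-7/2 - 121) = -7 + √(-249/2) = -7 + I*√498/2 ≈ -7.0 + 11.158*I)
178*(X + E(-8, -5)) = 178*((-7 + I*√498/2) - 8) = 178*(-15 + I*√498/2) = -2670 + 89*I*√498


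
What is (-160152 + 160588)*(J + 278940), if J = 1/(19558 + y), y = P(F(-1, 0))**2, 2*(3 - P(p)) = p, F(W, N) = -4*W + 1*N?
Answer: 2378723332996/19559 ≈ 1.2162e+8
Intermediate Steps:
F(W, N) = N - 4*W (F(W, N) = -4*W + N = N - 4*W)
P(p) = 3 - p/2
y = 1 (y = (3 - (0 - 4*(-1))/2)**2 = (3 - (0 + 4)/2)**2 = (3 - 1/2*4)**2 = (3 - 2)**2 = 1**2 = 1)
J = 1/19559 (J = 1/(19558 + 1) = 1/19559 ≈ 5.1127e-5)
(-160152 + 160588)*(J + 278940) = (-160152 + 160588)*(1/19559 + 278940) = 436*(5455787461/19559) = 2378723332996/19559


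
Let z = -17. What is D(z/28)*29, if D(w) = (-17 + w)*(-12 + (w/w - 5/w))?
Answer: 39527/28 ≈ 1411.7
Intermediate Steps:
D(w) = (-17 + w)*(-11 - 5/w) (D(w) = (-17 + w)*(-12 + (1 - 5/w)) = (-17 + w)*(-11 - 5/w))
D(z/28)*29 = (182 - (-187)/28 + 85/((-17/28)))*29 = (182 - (-187)/28 + 85/((-17*1/28)))*29 = (182 - 11*(-17/28) + 85/(-17/28))*29 = (182 + 187/28 + 85*(-28/17))*29 = (182 + 187/28 - 140)*29 = (1363/28)*29 = 39527/28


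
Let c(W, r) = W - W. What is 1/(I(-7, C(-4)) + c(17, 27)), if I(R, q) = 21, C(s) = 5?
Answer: 1/21 ≈ 0.047619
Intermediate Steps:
c(W, r) = 0
1/(I(-7, C(-4)) + c(17, 27)) = 1/(21 + 0) = 1/21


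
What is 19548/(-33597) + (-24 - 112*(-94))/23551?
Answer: -11941340/87915883 ≈ -0.13583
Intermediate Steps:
19548/(-33597) + (-24 - 112*(-94))/23551 = 19548*(-1/33597) + (-24 + 10528)*(1/23551) = -2172/3733 + 10504*(1/23551) = -2172/3733 + 10504/23551 = -11941340/87915883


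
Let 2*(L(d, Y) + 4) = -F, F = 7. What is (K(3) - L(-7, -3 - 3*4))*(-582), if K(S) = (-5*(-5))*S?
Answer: -48015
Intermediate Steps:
L(d, Y) = -15/2 (L(d, Y) = -4 + (-1*7)/2 = -4 + (1/2)*(-7) = -4 - 7/2 = -15/2)
K(S) = 25*S
(K(3) - L(-7, -3 - 3*4))*(-582) = (25*3 - 1*(-15/2))*(-582) = (75 + 15/2)*(-582) = (165/2)*(-582) = -48015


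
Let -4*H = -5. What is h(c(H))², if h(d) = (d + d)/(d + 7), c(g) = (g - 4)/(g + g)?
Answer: 484/3481 ≈ 0.13904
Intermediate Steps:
H = 5/4 (H = -¼*(-5) = 5/4 ≈ 1.2500)
c(g) = (-4 + g)/(2*g) (c(g) = (-4 + g)/((2*g)) = (-4 + g)*(1/(2*g)) = (-4 + g)/(2*g))
h(d) = 2*d/(7 + d) (h(d) = (2*d)/(7 + d) = 2*d/(7 + d))
h(c(H))² = (2*((-4 + 5/4)/(2*(5/4)))/(7 + (-4 + 5/4)/(2*(5/4))))² = (2*((½)*(⅘)*(-11/4))/(7 + (½)*(⅘)*(-11/4)))² = (2*(-11/10)/(7 - 11/10))² = (2*(-11/10)/(59/10))² = (2*(-11/10)*(10/59))² = (-22/59)² = 484/3481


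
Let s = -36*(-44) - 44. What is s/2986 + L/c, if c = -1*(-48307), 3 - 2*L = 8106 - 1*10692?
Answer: 78258157/144244702 ≈ 0.54254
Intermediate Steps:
s = 1540 (s = 1584 - 44 = 1540)
L = 2589/2 (L = 3/2 - (8106 - 1*10692)/2 = 3/2 - (8106 - 10692)/2 = 3/2 - 1/2*(-2586) = 3/2 + 1293 = 2589/2 ≈ 1294.5)
c = 48307
s/2986 + L/c = 1540/2986 + (2589/2)/48307 = 1540*(1/2986) + (2589/2)*(1/48307) = 770/1493 + 2589/96614 = 78258157/144244702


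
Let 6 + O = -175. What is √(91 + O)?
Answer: 3*I*√10 ≈ 9.4868*I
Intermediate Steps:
O = -181 (O = -6 - 175 = -181)
√(91 + O) = √(91 - 181) = √(-90) = 3*I*√10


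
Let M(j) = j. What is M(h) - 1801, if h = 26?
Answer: -1775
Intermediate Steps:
M(h) - 1801 = 26 - 1801 = -1775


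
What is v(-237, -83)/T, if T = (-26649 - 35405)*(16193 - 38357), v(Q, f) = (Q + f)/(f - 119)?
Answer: 20/17363981307 ≈ 1.1518e-9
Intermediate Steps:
v(Q, f) = (Q + f)/(-119 + f)
T = 1375364856 (T = -62054*(-22164) = 1375364856)
v(-237, -83)/T = ((-237 - 83)/(-119 - 83))/1375364856 = (-320/(-202))*(1/1375364856) = -1/202*(-320)*(1/1375364856) = (160/101)*(1/1375364856) = 20/17363981307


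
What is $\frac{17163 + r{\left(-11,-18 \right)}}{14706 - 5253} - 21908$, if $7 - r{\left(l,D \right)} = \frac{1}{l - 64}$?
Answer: $- \frac{15530936549}{708975} \approx -21906.0$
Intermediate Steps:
$r{\left(l,D \right)} = 7 - \frac{1}{-64 + l}$ ($r{\left(l,D \right)} = 7 - \frac{1}{l - 64} = 7 - \frac{1}{-64 + l}$)
$\frac{17163 + r{\left(-11,-18 \right)}}{14706 - 5253} - 21908 = \frac{17163 + \frac{-449 + 7 \left(-11\right)}{-64 - 11}}{14706 - 5253} - 21908 = \frac{17163 + \frac{-449 - 77}{-75}}{9453} - 21908 = \left(17163 - - \frac{526}{75}\right) \frac{1}{9453} - 21908 = \left(17163 + \frac{526}{75}\right) \frac{1}{9453} - 21908 = \frac{1287751}{75} \cdot \frac{1}{9453} - 21908 = \frac{1287751}{708975} - 21908 = - \frac{15530936549}{708975}$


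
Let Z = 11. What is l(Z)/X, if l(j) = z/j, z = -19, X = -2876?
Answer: 19/31636 ≈ 0.00060058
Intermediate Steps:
l(j) = -19/j
l(Z)/X = -19/11/(-2876) = -19*1/11*(-1/2876) = -19/11*(-1/2876) = 19/31636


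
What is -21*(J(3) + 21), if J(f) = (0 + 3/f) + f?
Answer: -525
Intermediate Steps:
J(f) = f + 3/f (J(f) = 3/f + f = f + 3/f)
-21*(J(3) + 21) = -21*((3 + 3/3) + 21) = -21*((3 + 3*(⅓)) + 21) = -21*((3 + 1) + 21) = -21*(4 + 21) = -21*25 = -525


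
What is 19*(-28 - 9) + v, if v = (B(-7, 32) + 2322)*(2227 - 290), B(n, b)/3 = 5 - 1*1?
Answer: 4520255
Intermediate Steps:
B(n, b) = 12 (B(n, b) = 3*(5 - 1*1) = 3*(5 - 1) = 3*4 = 12)
v = 4520958 (v = (12 + 2322)*(2227 - 290) = 2334*1937 = 4520958)
19*(-28 - 9) + v = 19*(-28 - 9) + 4520958 = 19*(-37) + 4520958 = -703 + 4520958 = 4520255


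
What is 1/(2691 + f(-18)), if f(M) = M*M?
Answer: 1/3015 ≈ 0.00033167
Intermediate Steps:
f(M) = M**2
1/(2691 + f(-18)) = 1/(2691 + (-18)**2) = 1/(2691 + 324) = 1/3015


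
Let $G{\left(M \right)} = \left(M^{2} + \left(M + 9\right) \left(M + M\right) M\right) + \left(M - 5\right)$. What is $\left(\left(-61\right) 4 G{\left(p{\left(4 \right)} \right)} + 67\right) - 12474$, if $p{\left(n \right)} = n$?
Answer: $-117571$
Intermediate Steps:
$G{\left(M \right)} = -5 + M + M^{2} + 2 M^{2} \left(9 + M\right)$ ($G{\left(M \right)} = \left(M^{2} + \left(9 + M\right) 2 M M\right) + \left(M - 5\right) = \left(M^{2} + 2 M \left(9 + M\right) M\right) + \left(-5 + M\right) = \left(M^{2} + 2 M^{2} \left(9 + M\right)\right) + \left(-5 + M\right) = -5 + M + M^{2} + 2 M^{2} \left(9 + M\right)$)
$\left(\left(-61\right) 4 G{\left(p{\left(4 \right)} \right)} + 67\right) - 12474 = \left(\left(-61\right) 4 \left(-5 + 4 + 2 \cdot 4^{3} + 19 \cdot 4^{2}\right) + 67\right) - 12474 = \left(- 244 \left(-5 + 4 + 2 \cdot 64 + 19 \cdot 16\right) + 67\right) - 12474 = \left(- 244 \left(-5 + 4 + 128 + 304\right) + 67\right) - 12474 = \left(\left(-244\right) 431 + 67\right) - 12474 = \left(-105164 + 67\right) - 12474 = -105097 - 12474 = -117571$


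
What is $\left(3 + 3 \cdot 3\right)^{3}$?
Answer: $1728$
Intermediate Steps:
$\left(3 + 3 \cdot 3\right)^{3} = \left(3 + 9\right)^{3} = 12^{3} = 1728$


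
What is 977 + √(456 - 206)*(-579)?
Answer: 977 - 2895*√10 ≈ -8177.8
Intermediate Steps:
977 + √(456 - 206)*(-579) = 977 + √250*(-579) = 977 + (5*√10)*(-579) = 977 - 2895*√10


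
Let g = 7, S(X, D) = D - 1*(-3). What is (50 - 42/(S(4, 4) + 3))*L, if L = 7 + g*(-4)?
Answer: -4809/5 ≈ -961.80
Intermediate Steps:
S(X, D) = 3 + D (S(X, D) = D + 3 = 3 + D)
L = -21 (L = 7 + 7*(-4) = 7 - 28 = -21)
(50 - 42/(S(4, 4) + 3))*L = (50 - 42/((3 + 4) + 3))*(-21) = (50 - 42/(7 + 3))*(-21) = (50 - 42/(1*10))*(-21) = (50 - 42/10)*(-21) = (50 - 42*⅒)*(-21) = (50 - 21/5)*(-21) = (229/5)*(-21) = -4809/5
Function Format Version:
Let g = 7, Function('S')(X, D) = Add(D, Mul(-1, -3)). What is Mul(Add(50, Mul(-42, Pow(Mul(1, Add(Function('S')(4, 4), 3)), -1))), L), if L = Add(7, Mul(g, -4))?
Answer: Rational(-4809, 5) ≈ -961.80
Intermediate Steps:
Function('S')(X, D) = Add(3, D) (Function('S')(X, D) = Add(D, 3) = Add(3, D))
L = -21 (L = Add(7, Mul(7, -4)) = Add(7, -28) = -21)
Mul(Add(50, Mul(-42, Pow(Mul(1, Add(Function('S')(4, 4), 3)), -1))), L) = Mul(Add(50, Mul(-42, Pow(Mul(1, Add(Add(3, 4), 3)), -1))), -21) = Mul(Add(50, Mul(-42, Pow(Mul(1, Add(7, 3)), -1))), -21) = Mul(Add(50, Mul(-42, Pow(Mul(1, 10), -1))), -21) = Mul(Add(50, Mul(-42, Pow(10, -1))), -21) = Mul(Add(50, Mul(-42, Rational(1, 10))), -21) = Mul(Add(50, Rational(-21, 5)), -21) = Mul(Rational(229, 5), -21) = Rational(-4809, 5)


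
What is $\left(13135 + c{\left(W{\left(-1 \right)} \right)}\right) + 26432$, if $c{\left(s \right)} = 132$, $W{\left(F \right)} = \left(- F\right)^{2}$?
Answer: $39699$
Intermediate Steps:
$W{\left(F \right)} = F^{2}$
$\left(13135 + c{\left(W{\left(-1 \right)} \right)}\right) + 26432 = \left(13135 + 132\right) + 26432 = 13267 + 26432 = 39699$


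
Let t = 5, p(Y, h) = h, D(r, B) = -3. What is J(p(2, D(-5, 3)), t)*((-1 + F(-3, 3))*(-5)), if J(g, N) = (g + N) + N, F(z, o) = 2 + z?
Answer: 70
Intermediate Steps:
J(g, N) = g + 2*N (J(g, N) = (N + g) + N = g + 2*N)
J(p(2, D(-5, 3)), t)*((-1 + F(-3, 3))*(-5)) = (-3 + 2*5)*((-1 + (2 - 3))*(-5)) = (-3 + 10)*((-1 - 1)*(-5)) = 7*(-2*(-5)) = 7*10 = 70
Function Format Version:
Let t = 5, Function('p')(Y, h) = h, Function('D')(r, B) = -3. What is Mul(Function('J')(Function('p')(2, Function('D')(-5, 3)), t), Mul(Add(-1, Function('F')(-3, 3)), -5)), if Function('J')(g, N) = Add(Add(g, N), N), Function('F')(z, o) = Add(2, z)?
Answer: 70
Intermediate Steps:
Function('J')(g, N) = Add(g, Mul(2, N)) (Function('J')(g, N) = Add(Add(N, g), N) = Add(g, Mul(2, N)))
Mul(Function('J')(Function('p')(2, Function('D')(-5, 3)), t), Mul(Add(-1, Function('F')(-3, 3)), -5)) = Mul(Add(-3, Mul(2, 5)), Mul(Add(-1, Add(2, -3)), -5)) = Mul(Add(-3, 10), Mul(Add(-1, -1), -5)) = Mul(7, Mul(-2, -5)) = Mul(7, 10) = 70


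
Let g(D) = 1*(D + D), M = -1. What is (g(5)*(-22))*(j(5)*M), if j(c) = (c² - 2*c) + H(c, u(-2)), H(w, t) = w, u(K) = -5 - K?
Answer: 4400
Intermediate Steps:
g(D) = 2*D (g(D) = 1*(2*D) = 2*D)
j(c) = c² - c (j(c) = (c² - 2*c) + c = c² - c)
(g(5)*(-22))*(j(5)*M) = ((2*5)*(-22))*((5*(-1 + 5))*(-1)) = (10*(-22))*((5*4)*(-1)) = -4400*(-1) = -220*(-20) = 4400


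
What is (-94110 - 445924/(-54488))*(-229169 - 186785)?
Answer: 38085192092629/973 ≈ 3.9142e+10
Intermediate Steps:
(-94110 - 445924/(-54488))*(-229169 - 186785) = (-94110 - 445924*(-1/54488))*(-415954) = (-94110 + 111481/13622)*(-415954) = -1281854939/13622*(-415954) = 38085192092629/973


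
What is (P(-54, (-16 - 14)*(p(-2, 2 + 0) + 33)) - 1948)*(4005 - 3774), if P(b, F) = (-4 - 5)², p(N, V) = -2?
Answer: -431277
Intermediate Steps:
P(b, F) = 81 (P(b, F) = (-9)² = 81)
(P(-54, (-16 - 14)*(p(-2, 2 + 0) + 33)) - 1948)*(4005 - 3774) = (81 - 1948)*(4005 - 3774) = -1867*231 = -431277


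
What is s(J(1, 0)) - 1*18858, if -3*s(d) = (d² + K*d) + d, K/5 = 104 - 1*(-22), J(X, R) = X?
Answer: -57206/3 ≈ -19069.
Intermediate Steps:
K = 630 (K = 5*(104 - 1*(-22)) = 5*(104 + 22) = 5*126 = 630)
s(d) = -631*d/3 - d²/3 (s(d) = -((d² + 630*d) + d)/3 = -(d² + 631*d)/3 = -631*d/3 - d²/3)
s(J(1, 0)) - 1*18858 = -⅓*1*(631 + 1) - 1*18858 = -⅓*1*632 - 18858 = -632/3 - 18858 = -57206/3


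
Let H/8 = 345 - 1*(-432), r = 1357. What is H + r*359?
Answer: 493379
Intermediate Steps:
H = 6216 (H = 8*(345 - 1*(-432)) = 8*(345 + 432) = 8*777 = 6216)
H + r*359 = 6216 + 1357*359 = 6216 + 487163 = 493379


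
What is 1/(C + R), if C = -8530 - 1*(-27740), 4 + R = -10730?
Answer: 1/8476 ≈ 0.00011798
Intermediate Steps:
R = -10734 (R = -4 - 10730 = -10734)
C = 19210 (C = -8530 + 27740 = 19210)
1/(C + R) = 1/(19210 - 10734) = 1/8476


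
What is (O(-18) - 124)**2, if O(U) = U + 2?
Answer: 19600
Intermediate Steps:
O(U) = 2 + U
(O(-18) - 124)**2 = ((2 - 18) - 124)**2 = (-16 - 124)**2 = (-140)**2 = 19600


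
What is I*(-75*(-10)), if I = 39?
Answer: 29250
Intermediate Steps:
I*(-75*(-10)) = 39*(-75*(-10)) = 39*750 = 29250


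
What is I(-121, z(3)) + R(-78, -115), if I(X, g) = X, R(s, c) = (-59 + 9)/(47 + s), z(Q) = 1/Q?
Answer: -3701/31 ≈ -119.39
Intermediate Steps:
z(Q) = 1/Q
R(s, c) = -50/(47 + s)
I(-121, z(3)) + R(-78, -115) = -121 - 50/(47 - 78) = -121 - 50/(-31) = -121 - 50*(-1/31) = -121 + 50/31 = -3701/31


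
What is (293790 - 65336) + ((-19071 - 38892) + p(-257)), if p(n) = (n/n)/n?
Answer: 43816186/257 ≈ 1.7049e+5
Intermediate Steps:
p(n) = 1/n
(293790 - 65336) + ((-19071 - 38892) + p(-257)) = (293790 - 65336) + ((-19071 - 38892) + 1/(-257)) = 228454 + (-57963 - 1/257) = 228454 - 14896492/257 = 43816186/257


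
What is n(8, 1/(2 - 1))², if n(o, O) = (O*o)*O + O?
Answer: 81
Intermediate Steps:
n(o, O) = O + o*O² (n(o, O) = o*O² + O = O + o*O²)
n(8, 1/(2 - 1))² = ((1 + 8/(2 - 1))/(2 - 1))² = ((1 + 8/1)/1)² = (1*(1 + 1*8))² = (1*(1 + 8))² = (1*9)² = 9² = 81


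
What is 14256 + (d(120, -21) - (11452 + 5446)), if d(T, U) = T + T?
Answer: -2402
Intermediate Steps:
d(T, U) = 2*T
14256 + (d(120, -21) - (11452 + 5446)) = 14256 + (2*120 - (11452 + 5446)) = 14256 + (240 - 1*16898) = 14256 + (240 - 16898) = 14256 - 16658 = -2402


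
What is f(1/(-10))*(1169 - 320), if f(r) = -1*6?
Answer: -5094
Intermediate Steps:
f(r) = -6
f(1/(-10))*(1169 - 320) = -6*(1169 - 320) = -6*849 = -5094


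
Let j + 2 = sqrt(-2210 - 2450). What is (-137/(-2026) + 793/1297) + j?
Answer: -3471137/2627722 + 2*I*sqrt(1165) ≈ -1.321 + 68.264*I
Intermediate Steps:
j = -2 + 2*I*sqrt(1165) (j = -2 + sqrt(-2210 - 2450) = -2 + sqrt(-4660) = -2 + 2*I*sqrt(1165) ≈ -2.0 + 68.264*I)
(-137/(-2026) + 793/1297) + j = (-137/(-2026) + 793/1297) + (-2 + 2*I*sqrt(1165)) = (-137*(-1/2026) + 793*(1/1297)) + (-2 + 2*I*sqrt(1165)) = (137/2026 + 793/1297) + (-2 + 2*I*sqrt(1165)) = 1784307/2627722 + (-2 + 2*I*sqrt(1165)) = -3471137/2627722 + 2*I*sqrt(1165)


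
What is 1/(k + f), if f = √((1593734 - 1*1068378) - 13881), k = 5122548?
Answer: 5122548/26240497500829 - 5*√20459/26240497500829 ≈ 1.9519e-7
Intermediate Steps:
f = 5*√20459 (f = √((1593734 - 1068378) - 13881) = √(525356 - 13881) = √511475 = 5*√20459 ≈ 715.17)
1/(k + f) = 1/(5122548 + 5*√20459)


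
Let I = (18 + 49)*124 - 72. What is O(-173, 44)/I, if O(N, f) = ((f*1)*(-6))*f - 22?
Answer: -5819/4118 ≈ -1.4131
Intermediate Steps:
O(N, f) = -22 - 6*f² (O(N, f) = (f*(-6))*f - 22 = (-6*f)*f - 22 = -6*f² - 22 = -22 - 6*f²)
I = 8236 (I = 67*124 - 72 = 8308 - 72 = 8236)
O(-173, 44)/I = (-22 - 6*44²)/8236 = (-22 - 6*1936)*(1/8236) = (-22 - 11616)*(1/8236) = -11638*1/8236 = -5819/4118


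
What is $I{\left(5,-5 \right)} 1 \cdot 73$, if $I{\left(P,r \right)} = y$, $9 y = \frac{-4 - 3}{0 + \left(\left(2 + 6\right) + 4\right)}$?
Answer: $- \frac{511}{108} \approx -4.7315$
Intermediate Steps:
$y = - \frac{7}{108}$ ($y = \frac{\left(-4 - 3\right) \frac{1}{0 + \left(\left(2 + 6\right) + 4\right)}}{9} = \frac{\left(-7\right) \frac{1}{0 + \left(8 + 4\right)}}{9} = \frac{\left(-7\right) \frac{1}{0 + 12}}{9} = \frac{\left(-7\right) \frac{1}{12}}{9} = \frac{1}{9} \left(- \frac{7}{12}\right) = - \frac{7}{108} \approx -0.064815$)
$I{\left(P,r \right)} = - \frac{7}{108}$
$I{\left(5,-5 \right)} 1 \cdot 73 = \left(- \frac{7}{108}\right) 1 \cdot 73 = \left(- \frac{7}{108}\right) 73 = - \frac{511}{108}$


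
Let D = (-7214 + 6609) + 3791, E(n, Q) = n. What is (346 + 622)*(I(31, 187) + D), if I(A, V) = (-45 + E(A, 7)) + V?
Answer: 3251512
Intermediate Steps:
D = 3186 (D = -605 + 3791 = 3186)
I(A, V) = -45 + A + V (I(A, V) = (-45 + A) + V = -45 + A + V)
(346 + 622)*(I(31, 187) + D) = (346 + 622)*((-45 + 31 + 187) + 3186) = 968*(173 + 3186) = 968*3359 = 3251512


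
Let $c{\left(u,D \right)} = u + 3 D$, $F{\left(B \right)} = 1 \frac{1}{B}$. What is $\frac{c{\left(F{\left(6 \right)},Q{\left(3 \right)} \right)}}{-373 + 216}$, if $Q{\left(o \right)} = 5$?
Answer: $- \frac{91}{942} \approx -0.096603$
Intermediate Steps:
$F{\left(B \right)} = \frac{1}{B}$
$\frac{c{\left(F{\left(6 \right)},Q{\left(3 \right)} \right)}}{-373 + 216} = \frac{\frac{1}{6} + 3 \cdot 5}{-373 + 216} = \frac{\frac{1}{6} + 15}{-157} = \frac{91}{6} \left(- \frac{1}{157}\right) = - \frac{91}{942}$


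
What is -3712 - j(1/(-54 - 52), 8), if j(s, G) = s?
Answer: -393471/106 ≈ -3712.0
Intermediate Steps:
-3712 - j(1/(-54 - 52), 8) = -3712 - 1/(-54 - 52) = -3712 - 1/(-106) = -3712 - 1*(-1/106) = -3712 + 1/106 = -393471/106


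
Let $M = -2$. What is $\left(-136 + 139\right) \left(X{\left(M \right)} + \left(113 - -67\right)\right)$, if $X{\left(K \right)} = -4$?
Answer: $528$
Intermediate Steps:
$\left(-136 + 139\right) \left(X{\left(M \right)} + \left(113 - -67\right)\right) = \left(-136 + 139\right) \left(-4 + \left(113 - -67\right)\right) = 3 \left(-4 + \left(113 + 67\right)\right) = 3 \left(-4 + 180\right) = 3 \cdot 176 = 528$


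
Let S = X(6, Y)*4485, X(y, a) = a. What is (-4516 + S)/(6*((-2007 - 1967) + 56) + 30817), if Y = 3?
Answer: 8939/7309 ≈ 1.2230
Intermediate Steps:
S = 13455 (S = 3*4485 = 13455)
(-4516 + S)/(6*((-2007 - 1967) + 56) + 30817) = (-4516 + 13455)/(6*((-2007 - 1967) + 56) + 30817) = 8939/(6*(-3974 + 56) + 30817) = 8939/(6*(-3918) + 30817) = 8939/(-23508 + 30817) = 8939/7309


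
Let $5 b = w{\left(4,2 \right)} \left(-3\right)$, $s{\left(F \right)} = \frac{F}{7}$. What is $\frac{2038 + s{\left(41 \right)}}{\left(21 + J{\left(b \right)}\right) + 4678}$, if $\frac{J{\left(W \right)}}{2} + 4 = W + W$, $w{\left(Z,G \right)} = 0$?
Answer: $\frac{14307}{32837} \approx 0.4357$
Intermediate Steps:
$s{\left(F \right)} = \frac{F}{7}$ ($s{\left(F \right)} = F \frac{1}{7} = \frac{F}{7}$)
$b = 0$ ($b = \frac{0 \left(-3\right)}{5} = \frac{1}{5} \cdot 0 = 0$)
$J{\left(W \right)} = -8 + 4 W$ ($J{\left(W \right)} = -8 + 2 \left(W + W\right) = -8 + 2 \cdot 2 W = -8 + 4 W$)
$\frac{2038 + s{\left(41 \right)}}{\left(21 + J{\left(b \right)}\right) + 4678} = \frac{2038 + \frac{1}{7} \cdot 41}{\left(21 + \left(-8 + 4 \cdot 0\right)\right) + 4678} = \frac{2038 + \frac{41}{7}}{\left(21 + \left(-8 + 0\right)\right) + 4678} = \frac{14307}{7 \left(\left(21 - 8\right) + 4678\right)} = \frac{14307}{7 \left(13 + 4678\right)} = \frac{14307}{7 \cdot 4691} = \frac{14307}{7} \cdot \frac{1}{4691} = \frac{14307}{32837}$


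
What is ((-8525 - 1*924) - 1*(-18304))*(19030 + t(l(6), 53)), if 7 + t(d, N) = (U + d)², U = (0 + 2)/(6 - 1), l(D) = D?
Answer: 844056829/5 ≈ 1.6881e+8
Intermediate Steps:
U = ⅖ (U = 2/5 = 2*(⅕) = ⅖ ≈ 0.40000)
t(d, N) = -7 + (⅖ + d)²
((-8525 - 1*924) - 1*(-18304))*(19030 + t(l(6), 53)) = ((-8525 - 1*924) - 1*(-18304))*(19030 + (-7 + (2 + 5*6)²/25)) = ((-8525 - 924) + 18304)*(19030 + (-7 + (2 + 30)²/25)) = (-9449 + 18304)*(19030 + (-7 + (1/25)*32²)) = 8855*(19030 + (-7 + (1/25)*1024)) = 8855*(19030 + (-7 + 1024/25)) = 8855*(19030 + 849/25) = 8855*(476599/25) = 844056829/5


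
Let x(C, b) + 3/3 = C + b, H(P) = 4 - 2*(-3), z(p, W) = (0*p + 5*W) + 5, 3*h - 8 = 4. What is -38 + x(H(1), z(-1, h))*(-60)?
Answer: -2078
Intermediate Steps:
h = 4 (h = 8/3 + (⅓)*4 = 8/3 + 4/3 = 4)
z(p, W) = 5 + 5*W (z(p, W) = (0 + 5*W) + 5 = 5*W + 5 = 5 + 5*W)
H(P) = 10 (H(P) = 4 + 6 = 10)
x(C, b) = -1 + C + b (x(C, b) = -1 + (C + b) = -1 + C + b)
-38 + x(H(1), z(-1, h))*(-60) = -38 + (-1 + 10 + (5 + 5*4))*(-60) = -38 + (-1 + 10 + (5 + 20))*(-60) = -38 + (-1 + 10 + 25)*(-60) = -38 + 34*(-60) = -38 - 2040 = -2078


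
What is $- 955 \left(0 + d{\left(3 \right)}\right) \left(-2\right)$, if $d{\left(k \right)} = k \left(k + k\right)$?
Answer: $34380$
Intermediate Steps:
$d{\left(k \right)} = 2 k^{2}$ ($d{\left(k \right)} = k 2 k = 2 k^{2}$)
$- 955 \left(0 + d{\left(3 \right)}\right) \left(-2\right) = - 955 \left(0 + 2 \cdot 3^{2}\right) \left(-2\right) = - 955 \left(0 + 2 \cdot 9\right) \left(-2\right) = - 955 \left(0 + 18\right) \left(-2\right) = - 955 \cdot 18 \left(-2\right) = \left(-955\right) \left(-36\right) = 34380$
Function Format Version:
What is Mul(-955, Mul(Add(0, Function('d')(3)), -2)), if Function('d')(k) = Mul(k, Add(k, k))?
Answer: 34380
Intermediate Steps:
Function('d')(k) = Mul(2, Pow(k, 2)) (Function('d')(k) = Mul(k, Mul(2, k)) = Mul(2, Pow(k, 2)))
Mul(-955, Mul(Add(0, Function('d')(3)), -2)) = Mul(-955, Mul(Add(0, Mul(2, Pow(3, 2))), -2)) = Mul(-955, Mul(Add(0, Mul(2, 9)), -2)) = Mul(-955, Mul(Add(0, 18), -2)) = Mul(-955, Mul(18, -2)) = Mul(-955, -36) = 34380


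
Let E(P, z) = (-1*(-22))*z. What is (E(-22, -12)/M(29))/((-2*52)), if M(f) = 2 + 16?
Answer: 11/78 ≈ 0.14103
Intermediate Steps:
E(P, z) = 22*z
M(f) = 18
(E(-22, -12)/M(29))/((-2*52)) = ((22*(-12))/18)/((-2*52)) = -264*1/18/(-104) = -44/3*(-1/104) = 11/78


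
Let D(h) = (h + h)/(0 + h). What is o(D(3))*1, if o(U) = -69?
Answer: -69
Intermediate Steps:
D(h) = 2 (D(h) = (2*h)/h = 2)
o(D(3))*1 = -69*1 = -69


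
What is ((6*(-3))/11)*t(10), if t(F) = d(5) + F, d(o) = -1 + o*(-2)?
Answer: 18/11 ≈ 1.6364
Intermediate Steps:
d(o) = -1 - 2*o
t(F) = -11 + F (t(F) = (-1 - 2*5) + F = (-1 - 10) + F = -11 + F)
((6*(-3))/11)*t(10) = ((6*(-3))/11)*(-11 + 10) = -18*1/11*(-1) = -18/11*(-1) = 18/11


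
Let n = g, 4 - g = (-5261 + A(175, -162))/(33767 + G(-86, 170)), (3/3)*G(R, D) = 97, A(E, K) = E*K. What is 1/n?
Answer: 33864/169067 ≈ 0.20030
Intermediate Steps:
G(R, D) = 97
g = 169067/33864 (g = 4 - (-5261 + 175*(-162))/(33767 + 97) = 4 - (-5261 - 28350)/33864 = 4 - (-33611)/33864 = 4 - 1*(-33611/33864) = 4 + 33611/33864 = 169067/33864 ≈ 4.9925)
n = 169067/33864 ≈ 4.9925
1/n = 1/(169067/33864) = 33864/169067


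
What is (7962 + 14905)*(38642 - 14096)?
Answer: 561293382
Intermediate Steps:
(7962 + 14905)*(38642 - 14096) = 22867*24546 = 561293382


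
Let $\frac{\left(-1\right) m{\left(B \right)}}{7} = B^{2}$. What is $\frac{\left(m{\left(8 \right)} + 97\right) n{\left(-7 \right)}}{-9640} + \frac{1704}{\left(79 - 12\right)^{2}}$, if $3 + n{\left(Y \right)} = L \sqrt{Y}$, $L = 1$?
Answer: $\frac{11699643}{43273960} + \frac{351 i \sqrt{7}}{9640} \approx 0.27036 + 0.096334 i$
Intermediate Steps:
$m{\left(B \right)} = - 7 B^{2}$
$n{\left(Y \right)} = -3 + \sqrt{Y}$ ($n{\left(Y \right)} = -3 + 1 \sqrt{Y} = -3 + \sqrt{Y}$)
$\frac{\left(m{\left(8 \right)} + 97\right) n{\left(-7 \right)}}{-9640} + \frac{1704}{\left(79 - 12\right)^{2}} = \frac{\left(- 7 \cdot 8^{2} + 97\right) \left(-3 + \sqrt{-7}\right)}{-9640} + \frac{1704}{\left(79 - 12\right)^{2}} = \left(\left(-7\right) 64 + 97\right) \left(-3 + i \sqrt{7}\right) \left(- \frac{1}{9640}\right) + \frac{1704}{67^{2}} = \left(-448 + 97\right) \left(-3 + i \sqrt{7}\right) \left(- \frac{1}{9640}\right) + \frac{1704}{4489} = - 351 \left(-3 + i \sqrt{7}\right) \left(- \frac{1}{9640}\right) + 1704 \cdot \frac{1}{4489} = \left(1053 - 351 i \sqrt{7}\right) \left(- \frac{1}{9640}\right) + \frac{1704}{4489} = \left(- \frac{1053}{9640} + \frac{351 i \sqrt{7}}{9640}\right) + \frac{1704}{4489} = \frac{11699643}{43273960} + \frac{351 i \sqrt{7}}{9640}$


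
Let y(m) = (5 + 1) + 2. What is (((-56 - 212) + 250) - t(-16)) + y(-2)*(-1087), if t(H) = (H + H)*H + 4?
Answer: -9230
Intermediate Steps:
y(m) = 8 (y(m) = 6 + 2 = 8)
t(H) = 4 + 2*H**2 (t(H) = (2*H)*H + 4 = 2*H**2 + 4 = 4 + 2*H**2)
(((-56 - 212) + 250) - t(-16)) + y(-2)*(-1087) = (((-56 - 212) + 250) - (4 + 2*(-16)**2)) + 8*(-1087) = ((-268 + 250) - (4 + 2*256)) - 8696 = (-18 - (4 + 512)) - 8696 = (-18 - 1*516) - 8696 = (-18 - 516) - 8696 = -534 - 8696 = -9230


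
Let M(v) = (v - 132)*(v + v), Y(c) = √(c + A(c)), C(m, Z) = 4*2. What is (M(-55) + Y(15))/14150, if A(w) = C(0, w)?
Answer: 2057/1415 + √23/14150 ≈ 1.4541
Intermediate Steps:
C(m, Z) = 8
A(w) = 8
Y(c) = √(8 + c) (Y(c) = √(c + 8) = √(8 + c))
M(v) = 2*v*(-132 + v) (M(v) = (-132 + v)*(2*v) = 2*v*(-132 + v))
(M(-55) + Y(15))/14150 = (2*(-55)*(-132 - 55) + √(8 + 15))/14150 = (2*(-55)*(-187) + √23)*(1/14150) = (20570 + √23)*(1/14150) = 2057/1415 + √23/14150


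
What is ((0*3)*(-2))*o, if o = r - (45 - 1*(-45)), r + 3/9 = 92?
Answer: 0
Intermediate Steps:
r = 275/3 (r = -1/3 + 92 = 275/3 ≈ 91.667)
o = 5/3 (o = 275/3 - (45 - 1*(-45)) = 275/3 - (45 + 45) = 275/3 - 1*90 = 275/3 - 90 = 5/3 ≈ 1.6667)
((0*3)*(-2))*o = ((0*3)*(-2))*(5/3) = (0*(-2))*(5/3) = 0*(5/3) = 0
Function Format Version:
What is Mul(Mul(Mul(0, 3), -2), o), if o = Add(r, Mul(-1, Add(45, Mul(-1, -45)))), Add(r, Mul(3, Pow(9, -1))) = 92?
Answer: 0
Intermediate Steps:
r = Rational(275, 3) (r = Add(Rational(-1, 3), 92) = Rational(275, 3) ≈ 91.667)
o = Rational(5, 3) (o = Add(Rational(275, 3), Mul(-1, Add(45, Mul(-1, -45)))) = Add(Rational(275, 3), Mul(-1, Add(45, 45))) = Add(Rational(275, 3), Mul(-1, 90)) = Add(Rational(275, 3), -90) = Rational(5, 3) ≈ 1.6667)
Mul(Mul(Mul(0, 3), -2), o) = Mul(Mul(Mul(0, 3), -2), Rational(5, 3)) = Mul(Mul(0, -2), Rational(5, 3)) = Mul(0, Rational(5, 3)) = 0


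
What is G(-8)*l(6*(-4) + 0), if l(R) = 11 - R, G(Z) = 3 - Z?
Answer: 385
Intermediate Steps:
G(-8)*l(6*(-4) + 0) = (3 - 1*(-8))*(11 - (6*(-4) + 0)) = (3 + 8)*(11 - (-24 + 0)) = 11*(11 - 1*(-24)) = 11*(11 + 24) = 11*35 = 385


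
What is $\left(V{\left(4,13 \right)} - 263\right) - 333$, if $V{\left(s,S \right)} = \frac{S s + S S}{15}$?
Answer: $- \frac{8719}{15} \approx -581.27$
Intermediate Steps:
$V{\left(s,S \right)} = \frac{S^{2}}{15} + \frac{S s}{15}$ ($V{\left(s,S \right)} = \left(S s + S^{2}\right) \frac{1}{15} = \left(S^{2} + S s\right) \frac{1}{15} = \frac{S^{2}}{15} + \frac{S s}{15}$)
$\left(V{\left(4,13 \right)} - 263\right) - 333 = \left(\frac{1}{15} \cdot 13 \left(13 + 4\right) - 263\right) - 333 = \left(\frac{1}{15} \cdot 13 \cdot 17 - 263\right) - 333 = \left(\frac{221}{15} - 263\right) - 333 = - \frac{3724}{15} - 333 = - \frac{8719}{15}$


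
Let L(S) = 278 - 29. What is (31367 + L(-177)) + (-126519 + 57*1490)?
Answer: -9973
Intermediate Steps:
L(S) = 249
(31367 + L(-177)) + (-126519 + 57*1490) = (31367 + 249) + (-126519 + 57*1490) = 31616 + (-126519 + 84930) = 31616 - 41589 = -9973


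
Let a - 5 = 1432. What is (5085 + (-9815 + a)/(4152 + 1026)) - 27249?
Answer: -57386785/2589 ≈ -22166.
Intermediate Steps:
a = 1437 (a = 5 + 1432 = 1437)
(5085 + (-9815 + a)/(4152 + 1026)) - 27249 = (5085 + (-9815 + 1437)/(4152 + 1026)) - 27249 = (5085 - 8378/5178) - 27249 = (5085 - 8378*1/5178) - 27249 = (5085 - 4189/2589) - 27249 = 13160876/2589 - 27249 = -57386785/2589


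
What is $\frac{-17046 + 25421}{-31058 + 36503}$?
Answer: $\frac{1675}{1089} \approx 1.5381$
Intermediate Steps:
$\frac{-17046 + 25421}{-31058 + 36503} = \frac{8375}{5445} = 8375 \cdot \frac{1}{5445} = \frac{1675}{1089}$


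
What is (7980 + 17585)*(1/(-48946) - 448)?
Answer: -560584437085/48946 ≈ -1.1453e+7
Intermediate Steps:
(7980 + 17585)*(1/(-48946) - 448) = 25565*(-1/48946 - 448) = 25565*(-21927809/48946) = -560584437085/48946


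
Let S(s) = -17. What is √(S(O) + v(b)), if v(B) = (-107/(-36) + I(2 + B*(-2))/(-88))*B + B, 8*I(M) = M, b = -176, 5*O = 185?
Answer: I*√22594/6 ≈ 25.052*I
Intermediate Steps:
O = 37 (O = (⅕)*185 = 37)
I(M) = M/8
v(B) = B + B*(9407/3168 + B/352) (v(B) = (-107/(-36) + ((2 + B*(-2))/8)/(-88))*B + B = (-107*(-1/36) + ((2 - 2*B)/8)*(-1/88))*B + B = (107/36 + (¼ - B/4)*(-1/88))*B + B = (107/36 + (-1/352 + B/352))*B + B = (9407/3168 + B/352)*B + B = B*(9407/3168 + B/352) + B = B + B*(9407/3168 + B/352))
√(S(O) + v(b)) = √(-17 + (1/3168)*(-176)*(12575 + 9*(-176))) = √(-17 + (1/3168)*(-176)*(12575 - 1584)) = √(-17 + (1/3168)*(-176)*10991) = √(-17 - 10991/18) = √(-11297/18) = I*√22594/6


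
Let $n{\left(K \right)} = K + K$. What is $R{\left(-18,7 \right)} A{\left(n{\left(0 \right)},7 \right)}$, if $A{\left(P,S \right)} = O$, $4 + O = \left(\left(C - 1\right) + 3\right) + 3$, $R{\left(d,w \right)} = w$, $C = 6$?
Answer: $49$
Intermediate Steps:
$n{\left(K \right)} = 2 K$
$O = 7$ ($O = -4 + \left(\left(\left(6 - 1\right) + 3\right) + 3\right) = -4 + \left(\left(5 + 3\right) + 3\right) = -4 + \left(8 + 3\right) = -4 + 11 = 7$)
$A{\left(P,S \right)} = 7$
$R{\left(-18,7 \right)} A{\left(n{\left(0 \right)},7 \right)} = 7 \cdot 7 = 49$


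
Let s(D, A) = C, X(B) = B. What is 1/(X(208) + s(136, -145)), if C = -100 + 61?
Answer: 1/169 ≈ 0.0059172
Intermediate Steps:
C = -39
s(D, A) = -39
1/(X(208) + s(136, -145)) = 1/(208 - 39) = 1/169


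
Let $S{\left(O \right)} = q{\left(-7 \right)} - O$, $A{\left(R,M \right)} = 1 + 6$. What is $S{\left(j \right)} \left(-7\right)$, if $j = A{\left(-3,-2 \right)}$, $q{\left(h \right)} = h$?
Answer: $98$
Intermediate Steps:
$A{\left(R,M \right)} = 7$
$j = 7$
$S{\left(O \right)} = -7 - O$
$S{\left(j \right)} \left(-7\right) = \left(-7 - 7\right) \left(-7\right) = \left(-14\right) \left(-7\right) = 98$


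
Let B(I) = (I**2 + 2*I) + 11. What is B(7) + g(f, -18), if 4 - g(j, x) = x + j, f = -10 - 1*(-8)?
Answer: 98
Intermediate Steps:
B(I) = 11 + I**2 + 2*I
f = -2 (f = -10 + 8 = -2)
g(j, x) = 4 - j - x (g(j, x) = 4 - (x + j) = 4 - (j + x) = 4 + (-j - x) = 4 - j - x)
B(7) + g(f, -18) = (11 + 7**2 + 2*7) + (4 - 1*(-2) - 1*(-18)) = (11 + 49 + 14) + (4 + 2 + 18) = 74 + 24 = 98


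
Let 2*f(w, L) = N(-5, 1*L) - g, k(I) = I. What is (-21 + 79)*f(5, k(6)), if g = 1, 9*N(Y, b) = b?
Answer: -29/3 ≈ -9.6667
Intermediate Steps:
N(Y, b) = b/9
f(w, L) = -½ + L/18 (f(w, L) = ((1*L)/9 - 1*1)/2 = (L/9 - 1)/2 = (-1 + L/9)/2 = -½ + L/18)
(-21 + 79)*f(5, k(6)) = (-21 + 79)*(-½ + (1/18)*6) = 58*(-½ + ⅓) = 58*(-⅙) = -29/3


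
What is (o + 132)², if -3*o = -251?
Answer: 418609/9 ≈ 46512.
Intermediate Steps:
o = 251/3 (o = -⅓*(-251) = 251/3 ≈ 83.667)
(o + 132)² = (251/3 + 132)² = (647/3)² = 418609/9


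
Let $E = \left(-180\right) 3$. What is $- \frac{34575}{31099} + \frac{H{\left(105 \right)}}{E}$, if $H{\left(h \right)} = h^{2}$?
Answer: $- \frac{8034155}{373188} \approx -21.528$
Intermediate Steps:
$E = -540$
$- \frac{34575}{31099} + \frac{H{\left(105 \right)}}{E} = - \frac{34575}{31099} + \frac{105^{2}}{-540} = \left(-34575\right) \frac{1}{31099} + 11025 \left(- \frac{1}{540}\right) = - \frac{34575}{31099} - \frac{245}{12} = - \frac{8034155}{373188}$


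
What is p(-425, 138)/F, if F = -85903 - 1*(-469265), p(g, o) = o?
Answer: 69/191681 ≈ 0.00035997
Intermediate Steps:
F = 383362 (F = -85903 + 469265 = 383362)
p(-425, 138)/F = 138/383362 = 138*(1/383362) = 69/191681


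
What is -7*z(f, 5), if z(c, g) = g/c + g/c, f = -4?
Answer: 35/2 ≈ 17.500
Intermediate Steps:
z(c, g) = 2*g/c
-7*z(f, 5) = -14*5/(-4) = -14*5*(-1)/4 = -7*(-5/2) = 35/2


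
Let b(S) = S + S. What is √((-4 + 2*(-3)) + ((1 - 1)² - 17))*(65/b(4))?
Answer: 195*I*√3/8 ≈ 42.219*I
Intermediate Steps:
b(S) = 2*S
√((-4 + 2*(-3)) + ((1 - 1)² - 17))*(65/b(4)) = √((-4 + 2*(-3)) + ((1 - 1)² - 17))*(65/((2*4))) = √((-4 - 6) + (0² - 17))*(65/8) = √(-10 + (0 - 17))*(65*(⅛)) = √(-10 - 17)*(65/8) = √(-27)*(65/8) = (3*I*√3)*(65/8) = 195*I*√3/8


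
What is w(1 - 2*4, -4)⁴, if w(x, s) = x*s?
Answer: 614656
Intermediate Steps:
w(x, s) = s*x
w(1 - 2*4, -4)⁴ = (-4*(1 - 2*4))⁴ = (-4*(1 - 8))⁴ = (-4*(-7))⁴ = 28⁴ = 614656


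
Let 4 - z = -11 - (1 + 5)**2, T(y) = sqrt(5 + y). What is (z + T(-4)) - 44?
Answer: 8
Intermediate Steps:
z = 51 (z = 4 - (-11 - (1 + 5)**2) = 4 - (-11 - 1*6**2) = 4 - (-11 - 1*36) = 4 - (-11 - 36) = 4 - 1*(-47) = 4 + 47 = 51)
(z + T(-4)) - 44 = (51 + sqrt(5 - 4)) - 44 = (51 + sqrt(1)) - 44 = (51 + 1) - 44 = 52 - 44 = 8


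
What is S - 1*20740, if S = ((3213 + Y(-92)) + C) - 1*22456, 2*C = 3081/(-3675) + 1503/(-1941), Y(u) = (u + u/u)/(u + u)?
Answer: -5830918294923/145833800 ≈ -39983.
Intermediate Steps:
Y(u) = (1 + u)/(2*u) (Y(u) = (u + 1)/((2*u)) = (1 + u)*(1/(2*u)) = (1 + u)/(2*u))
C = -639097/792575 (C = (3081/(-3675) + 1503/(-1941))/2 = (3081*(-1/3675) + 1503*(-1/1941))/2 = (-1027/1225 - 501/647)/2 = (½)*(-1278194/792575) = -639097/792575 ≈ -0.80636)
S = -2806325282923/145833800 (S = ((3213 + (½)*(1 - 92)/(-92)) - 639097/792575) - 1*22456 = ((3213 + (½)*(-1/92)*(-91)) - 639097/792575) - 22456 = ((3213 + 91/184) - 639097/792575) - 22456 = (591283/184 - 639097/792575) - 22456 = 468518529877/145833800 - 22456 = -2806325282923/145833800 ≈ -19243.)
S - 1*20740 = -2806325282923/145833800 - 1*20740 = -2806325282923/145833800 - 20740 = -5830918294923/145833800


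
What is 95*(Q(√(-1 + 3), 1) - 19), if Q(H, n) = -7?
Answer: -2470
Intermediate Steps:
95*(Q(√(-1 + 3), 1) - 19) = 95*(-7 - 19) = 95*(-26) = -2470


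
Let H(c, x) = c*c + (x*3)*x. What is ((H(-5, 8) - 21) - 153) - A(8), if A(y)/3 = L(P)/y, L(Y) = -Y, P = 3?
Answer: 353/8 ≈ 44.125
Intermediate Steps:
H(c, x) = c² + 3*x² (H(c, x) = c² + (3*x)*x = c² + 3*x²)
A(y) = -9/y (A(y) = 3*((-1*3)/y) = 3*(-3/y) = -9/y)
((H(-5, 8) - 21) - 153) - A(8) = ((((-5)² + 3*8²) - 21) - 153) - (-9)/8 = (((25 + 3*64) - 21) - 153) - (-9)/8 = (((25 + 192) - 21) - 153) - 1*(-9/8) = ((217 - 21) - 153) + 9/8 = (196 - 153) + 9/8 = 43 + 9/8 = 353/8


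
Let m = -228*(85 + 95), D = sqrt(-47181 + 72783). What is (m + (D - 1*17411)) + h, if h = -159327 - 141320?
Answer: -359098 + sqrt(25602) ≈ -3.5894e+5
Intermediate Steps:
D = sqrt(25602) ≈ 160.01
m = -41040 (m = -228*180 = -41040)
h = -300647
(m + (D - 1*17411)) + h = (-41040 + (sqrt(25602) - 1*17411)) - 300647 = (-41040 + (sqrt(25602) - 17411)) - 300647 = (-41040 + (-17411 + sqrt(25602))) - 300647 = (-58451 + sqrt(25602)) - 300647 = -359098 + sqrt(25602)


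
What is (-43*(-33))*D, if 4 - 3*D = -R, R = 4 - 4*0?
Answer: 3784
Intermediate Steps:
R = 4 (R = 4 + 0 = 4)
D = 8/3 (D = 4/3 - (-1)*4/3 = 4/3 - ⅓*(-4) = 4/3 + 4/3 = 8/3 ≈ 2.6667)
(-43*(-33))*D = -43*(-33)*(8/3) = 1419*(8/3) = 3784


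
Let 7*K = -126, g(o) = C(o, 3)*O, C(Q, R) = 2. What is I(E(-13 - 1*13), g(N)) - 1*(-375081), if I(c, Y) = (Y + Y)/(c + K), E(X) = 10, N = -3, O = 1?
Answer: 750161/2 ≈ 3.7508e+5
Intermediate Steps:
g(o) = 2 (g(o) = 2*1 = 2)
K = -18 (K = (⅐)*(-126) = -18)
I(c, Y) = 2*Y/(-18 + c) (I(c, Y) = (Y + Y)/(c - 18) = (2*Y)/(-18 + c) = 2*Y/(-18 + c))
I(E(-13 - 1*13), g(N)) - 1*(-375081) = 2*2/(-18 + 10) - 1*(-375081) = 2*2/(-8) + 375081 = 2*2*(-⅛) + 375081 = -½ + 375081 = 750161/2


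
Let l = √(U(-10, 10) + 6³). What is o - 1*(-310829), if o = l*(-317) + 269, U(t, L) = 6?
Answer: 311098 - 317*√222 ≈ 3.0638e+5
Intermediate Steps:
l = √222 (l = √(6 + 6³) = √(6 + 216) = √222 ≈ 14.900)
o = 269 - 317*√222 (o = √222*(-317) + 269 = -317*√222 + 269 = 269 - 317*√222 ≈ -4454.2)
o - 1*(-310829) = (269 - 317*√222) - 1*(-310829) = (269 - 317*√222) + 310829 = 311098 - 317*√222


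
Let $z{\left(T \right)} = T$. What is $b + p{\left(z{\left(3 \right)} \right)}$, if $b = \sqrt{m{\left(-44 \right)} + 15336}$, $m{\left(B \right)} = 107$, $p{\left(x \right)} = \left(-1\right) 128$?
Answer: $-128 + \sqrt{15443} \approx -3.7301$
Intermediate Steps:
$p{\left(x \right)} = -128$
$b = \sqrt{15443}$ ($b = \sqrt{107 + 15336} = \sqrt{15443} \approx 124.27$)
$b + p{\left(z{\left(3 \right)} \right)} = \sqrt{15443} - 128 = -128 + \sqrt{15443}$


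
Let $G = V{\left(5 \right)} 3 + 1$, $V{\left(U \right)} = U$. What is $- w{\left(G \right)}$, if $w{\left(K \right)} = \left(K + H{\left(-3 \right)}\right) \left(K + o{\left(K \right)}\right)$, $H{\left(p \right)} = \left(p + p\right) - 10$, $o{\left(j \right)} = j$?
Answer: $0$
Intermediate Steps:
$H{\left(p \right)} = -10 + 2 p$ ($H{\left(p \right)} = 2 p - 10 = -10 + 2 p$)
$G = 16$ ($G = 5 \cdot 3 + 1 = 15 + 1 = 16$)
$w{\left(K \right)} = 2 K \left(-16 + K\right)$ ($w{\left(K \right)} = \left(K + \left(-10 + 2 \left(-3\right)\right)\right) \left(K + K\right) = \left(K - 16\right) 2 K = \left(-16 + K\right) 2 K = 2 K \left(-16 + K\right)$)
$- w{\left(G \right)} = - 2 \cdot 16 \left(-16 + 16\right) = - 2 \cdot 16 \cdot 0 = \left(-1\right) 0 = 0$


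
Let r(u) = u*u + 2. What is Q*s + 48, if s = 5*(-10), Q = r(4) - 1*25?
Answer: 398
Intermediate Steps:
r(u) = 2 + u**2 (r(u) = u**2 + 2 = 2 + u**2)
Q = -7 (Q = (2 + 4**2) - 1*25 = (2 + 16) - 25 = 18 - 25 = -7)
s = -50
Q*s + 48 = -7*(-50) + 48 = 350 + 48 = 398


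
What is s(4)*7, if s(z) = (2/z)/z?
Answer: 7/8 ≈ 0.87500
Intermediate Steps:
s(z) = 2/z²
s(4)*7 = (2/4²)*7 = (2*(1/16))*7 = (⅛)*7 = 7/8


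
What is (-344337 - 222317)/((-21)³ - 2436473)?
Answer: 283327/1222867 ≈ 0.23169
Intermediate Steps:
(-344337 - 222317)/((-21)³ - 2436473) = -566654/(-9261 - 2436473) = -566654/(-2445734) = -566654*(-1/2445734) = 283327/1222867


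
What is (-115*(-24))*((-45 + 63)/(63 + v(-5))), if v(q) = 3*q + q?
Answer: 49680/43 ≈ 1155.3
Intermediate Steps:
v(q) = 4*q
(-115*(-24))*((-45 + 63)/(63 + v(-5))) = (-115*(-24))*((-45 + 63)/(63 + 4*(-5))) = 2760*(18/(63 - 20)) = 2760*(18/43) = 49680/43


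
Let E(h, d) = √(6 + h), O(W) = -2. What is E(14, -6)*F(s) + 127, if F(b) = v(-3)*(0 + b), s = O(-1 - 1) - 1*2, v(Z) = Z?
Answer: 127 + 24*√5 ≈ 180.67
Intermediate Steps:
s = -4 (s = -2 - 1*2 = -2 - 2 = -4)
F(b) = -3*b (F(b) = -3*(0 + b) = -3*b)
E(14, -6)*F(s) + 127 = √(6 + 14)*(-3*(-4)) + 127 = √20*12 + 127 = (2*√5)*12 + 127 = 24*√5 + 127 = 127 + 24*√5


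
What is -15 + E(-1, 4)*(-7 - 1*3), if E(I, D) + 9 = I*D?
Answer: 115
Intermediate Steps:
E(I, D) = -9 + D*I (E(I, D) = -9 + I*D = -9 + D*I)
-15 + E(-1, 4)*(-7 - 1*3) = -15 + (-9 + 4*(-1))*(-7 - 1*3) = -15 + (-9 - 4)*(-7 - 3) = -15 - 13*(-10) = -15 + 130 = 115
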